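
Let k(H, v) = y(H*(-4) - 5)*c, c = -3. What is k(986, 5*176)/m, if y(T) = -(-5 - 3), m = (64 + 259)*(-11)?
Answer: 24/3553 ≈ 0.0067549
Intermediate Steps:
m = -3553 (m = 323*(-11) = -3553)
y(T) = 8 (y(T) = -1*(-8) = 8)
k(H, v) = -24 (k(H, v) = 8*(-3) = -24)
k(986, 5*176)/m = -24/(-3553) = -24*(-1/3553) = 24/3553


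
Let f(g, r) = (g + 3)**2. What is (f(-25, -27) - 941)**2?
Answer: 208849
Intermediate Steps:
f(g, r) = (3 + g)**2
(f(-25, -27) - 941)**2 = ((3 - 25)**2 - 941)**2 = ((-22)**2 - 941)**2 = (484 - 941)**2 = (-457)**2 = 208849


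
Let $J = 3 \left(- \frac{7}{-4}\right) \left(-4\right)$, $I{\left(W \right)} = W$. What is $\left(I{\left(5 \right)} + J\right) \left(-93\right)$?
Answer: $1488$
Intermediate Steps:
$J = -21$ ($J = 3 \left(\left(-7\right) \left(- \frac{1}{4}\right)\right) \left(-4\right) = 3 \cdot \frac{7}{4} \left(-4\right) = \frac{21}{4} \left(-4\right) = -21$)
$\left(I{\left(5 \right)} + J\right) \left(-93\right) = \left(5 - 21\right) \left(-93\right) = \left(-16\right) \left(-93\right) = 1488$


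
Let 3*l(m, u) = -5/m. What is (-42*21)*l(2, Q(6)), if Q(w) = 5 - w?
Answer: 735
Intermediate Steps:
l(m, u) = -5/(3*m) (l(m, u) = (-5/m)/3 = -5/(3*m))
(-42*21)*l(2, Q(6)) = (-42*21)*(-5/3/2) = -(-1470)/2 = -882*(-⅚) = 735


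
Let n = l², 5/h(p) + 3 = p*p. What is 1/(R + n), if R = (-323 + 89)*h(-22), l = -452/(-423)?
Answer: -6620373/8544362 ≈ -0.77482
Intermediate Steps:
l = 452/423 (l = -452*(-1/423) = 452/423 ≈ 1.0686)
h(p) = 5/(-3 + p²) (h(p) = 5/(-3 + p*p) = 5/(-3 + p²))
R = -90/37 (R = (-323 + 89)*(5/(-3 + (-22)²)) = -1170/(-3 + 484) = -1170/481 = -234*5/481 = -90/37 ≈ -2.4324)
n = 204304/178929 (n = (452/423)² = 204304/178929 ≈ 1.1418)
1/(R + n) = 1/(-90/37 + 204304/178929) = 1/(-8544362/6620373) = -6620373/8544362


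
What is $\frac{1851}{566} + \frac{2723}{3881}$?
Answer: $\frac{8724949}{2196646} \approx 3.9719$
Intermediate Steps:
$\frac{1851}{566} + \frac{2723}{3881} = \frac{8724949}{2196646}$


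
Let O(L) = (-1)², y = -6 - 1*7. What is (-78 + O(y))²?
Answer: 5929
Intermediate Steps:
y = -13 (y = -6 - 7 = -13)
O(L) = 1
(-78 + O(y))² = (-78 + 1)² = (-77)² = 5929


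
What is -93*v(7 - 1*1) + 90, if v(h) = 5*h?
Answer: -2700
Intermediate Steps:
-93*v(7 - 1*1) + 90 = -465*(7 - 1*1) + 90 = -465*(7 - 1) + 90 = -465*6 + 90 = -93*30 + 90 = -2790 + 90 = -2700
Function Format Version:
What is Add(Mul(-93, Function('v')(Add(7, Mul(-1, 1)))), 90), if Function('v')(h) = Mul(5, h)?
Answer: -2700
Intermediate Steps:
Add(Mul(-93, Function('v')(Add(7, Mul(-1, 1)))), 90) = Add(Mul(-93, Mul(5, Add(7, Mul(-1, 1)))), 90) = Add(Mul(-93, Mul(5, Add(7, -1))), 90) = Add(Mul(-93, Mul(5, 6)), 90) = Add(Mul(-93, 30), 90) = Add(-2790, 90) = -2700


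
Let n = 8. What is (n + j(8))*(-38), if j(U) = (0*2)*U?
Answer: -304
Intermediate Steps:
j(U) = 0 (j(U) = 0*U = 0)
(n + j(8))*(-38) = (8 + 0)*(-38) = 8*(-38) = -304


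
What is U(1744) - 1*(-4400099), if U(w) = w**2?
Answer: 7441635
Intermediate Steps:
U(1744) - 1*(-4400099) = 1744**2 - 1*(-4400099) = 3041536 + 4400099 = 7441635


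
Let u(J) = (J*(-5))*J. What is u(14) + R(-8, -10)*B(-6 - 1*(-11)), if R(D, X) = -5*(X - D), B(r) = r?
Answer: -930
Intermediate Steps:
R(D, X) = -5*X + 5*D
u(J) = -5*J² (u(J) = (-5*J)*J = -5*J²)
u(14) + R(-8, -10)*B(-6 - 1*(-11)) = -5*14² + (-5*(-10) + 5*(-8))*(-6 - 1*(-11)) = -5*196 + (50 - 40)*(-6 + 11) = -980 + 10*5 = -980 + 50 = -930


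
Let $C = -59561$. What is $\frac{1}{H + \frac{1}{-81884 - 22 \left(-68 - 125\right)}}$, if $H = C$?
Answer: $- \frac{77638}{4624196919} \approx -1.679 \cdot 10^{-5}$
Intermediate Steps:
$H = -59561$
$\frac{1}{H + \frac{1}{-81884 - 22 \left(-68 - 125\right)}} = \frac{1}{-59561 + \frac{1}{-81884 - 22 \left(-68 - 125\right)}} = \frac{1}{-59561 + \frac{1}{-81884 - -4246}} = \frac{1}{-59561 + \frac{1}{-81884 + 4246}} = \frac{1}{-59561 + \frac{1}{-77638}} = \frac{1}{-59561 - \frac{1}{77638}} = \frac{1}{- \frac{4624196919}{77638}} = - \frac{77638}{4624196919}$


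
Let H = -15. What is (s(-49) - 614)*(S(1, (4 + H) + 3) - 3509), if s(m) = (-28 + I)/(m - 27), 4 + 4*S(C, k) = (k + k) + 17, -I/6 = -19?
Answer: 328161625/152 ≈ 2.1590e+6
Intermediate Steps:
I = 114 (I = -6*(-19) = 114)
S(C, k) = 13/4 + k/2 (S(C, k) = -1 + ((k + k) + 17)/4 = -1 + (2*k + 17)/4 = -1 + (17 + 2*k)/4 = -1 + (17/4 + k/2) = 13/4 + k/2)
s(m) = 86/(-27 + m) (s(m) = (-28 + 114)/(m - 27) = 86/(-27 + m))
(s(-49) - 614)*(S(1, (4 + H) + 3) - 3509) = (86/(-27 - 49) - 614)*((13/4 + ((4 - 15) + 3)/2) - 3509) = (86/(-76) - 614)*((13/4 + (-11 + 3)/2) - 3509) = (86*(-1/76) - 614)*((13/4 + (½)*(-8)) - 3509) = (-43/38 - 614)*((13/4 - 4) - 3509) = -23375*(-¾ - 3509)/38 = -23375/38*(-14039/4) = 328161625/152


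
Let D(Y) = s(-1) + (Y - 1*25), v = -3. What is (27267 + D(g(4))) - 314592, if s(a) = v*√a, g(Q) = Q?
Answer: -287346 - 3*I ≈ -2.8735e+5 - 3.0*I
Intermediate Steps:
s(a) = -3*√a
D(Y) = -25 + Y - 3*I (D(Y) = -3*I + (Y - 1*25) = -3*I + (Y - 25) = -3*I + (-25 + Y) = -25 + Y - 3*I)
(27267 + D(g(4))) - 314592 = (27267 + (-25 + 4 - 3*I)) - 314592 = (27267 + (-21 - 3*I)) - 314592 = (27246 - 3*I) - 314592 = -287346 - 3*I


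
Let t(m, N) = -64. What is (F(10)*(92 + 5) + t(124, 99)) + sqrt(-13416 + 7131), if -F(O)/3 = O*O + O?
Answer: -32074 + I*sqrt(6285) ≈ -32074.0 + 79.278*I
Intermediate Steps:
F(O) = -3*O - 3*O**2 (F(O) = -3*(O*O + O) = -3*(O**2 + O) = -3*(O + O**2) = -3*O - 3*O**2)
(F(10)*(92 + 5) + t(124, 99)) + sqrt(-13416 + 7131) = ((-3*10*(1 + 10))*(92 + 5) - 64) + sqrt(-13416 + 7131) = (-3*10*11*97 - 64) + sqrt(-6285) = (-330*97 - 64) + I*sqrt(6285) = (-32010 - 64) + I*sqrt(6285) = -32074 + I*sqrt(6285)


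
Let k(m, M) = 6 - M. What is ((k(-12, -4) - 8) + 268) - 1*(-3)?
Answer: 273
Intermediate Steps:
((k(-12, -4) - 8) + 268) - 1*(-3) = (((6 - 1*(-4)) - 8) + 268) - 1*(-3) = (((6 + 4) - 8) + 268) + 3 = ((10 - 8) + 268) + 3 = (2 + 268) + 3 = 270 + 3 = 273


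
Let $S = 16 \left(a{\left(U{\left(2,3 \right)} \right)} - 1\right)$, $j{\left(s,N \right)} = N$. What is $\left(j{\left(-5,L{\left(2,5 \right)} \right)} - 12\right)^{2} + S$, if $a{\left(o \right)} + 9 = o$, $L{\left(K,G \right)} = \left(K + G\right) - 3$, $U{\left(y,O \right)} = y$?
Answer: $-64$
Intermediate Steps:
$L{\left(K,G \right)} = -3 + G + K$ ($L{\left(K,G \right)} = \left(G + K\right) - 3 = -3 + G + K$)
$a{\left(o \right)} = -9 + o$
$S = -128$ ($S = 16 \left(\left(-9 + 2\right) - 1\right) = 16 \left(-7 - 1\right) = 16 \left(-8\right) = -128$)
$\left(j{\left(-5,L{\left(2,5 \right)} \right)} - 12\right)^{2} + S = \left(\left(-3 + 5 + 2\right) - 12\right)^{2} - 128 = \left(4 - 12\right)^{2} - 128 = \left(-8\right)^{2} - 128 = 64 - 128 = -64$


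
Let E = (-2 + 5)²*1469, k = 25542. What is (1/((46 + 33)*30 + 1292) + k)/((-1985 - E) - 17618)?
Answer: -93534805/120201488 ≈ -0.77815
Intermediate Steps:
E = 13221 (E = 3²*1469 = 9*1469 = 13221)
(1/((46 + 33)*30 + 1292) + k)/((-1985 - E) - 17618) = (1/((46 + 33)*30 + 1292) + 25542)/((-1985 - 1*13221) - 17618) = (1/(79*30 + 1292) + 25542)/((-1985 - 13221) - 17618) = (1/(2370 + 1292) + 25542)/(-15206 - 17618) = (1/3662 + 25542)/(-32824) = (1/3662 + 25542)*(-1/32824) = (93534805/3662)*(-1/32824) = -93534805/120201488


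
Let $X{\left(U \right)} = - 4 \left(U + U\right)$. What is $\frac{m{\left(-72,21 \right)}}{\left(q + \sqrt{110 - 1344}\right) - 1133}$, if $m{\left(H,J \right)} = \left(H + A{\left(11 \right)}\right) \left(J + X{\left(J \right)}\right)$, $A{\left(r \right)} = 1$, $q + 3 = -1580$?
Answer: $- \frac{14173446}{3688945} - \frac{10437 i \sqrt{1234}}{7377890} \approx -3.8421 - 0.049694 i$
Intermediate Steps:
$X{\left(U \right)} = - 8 U$ ($X{\left(U \right)} = - 4 \cdot 2 U = - 8 U$)
$q = -1583$ ($q = -3 - 1580 = -1583$)
$m{\left(H,J \right)} = - 7 J \left(1 + H\right)$ ($m{\left(H,J \right)} = \left(H + 1\right) \left(J - 8 J\right) = \left(1 + H\right) \left(- 7 J\right) = - 7 J \left(1 + H\right)$)
$\frac{m{\left(-72,21 \right)}}{\left(q + \sqrt{110 - 1344}\right) - 1133} = \frac{7 \cdot 21 \left(-1 - -72\right)}{\left(-1583 + \sqrt{110 - 1344}\right) - 1133} = \frac{7 \cdot 21 \left(-1 + 72\right)}{\left(-1583 + \sqrt{-1234}\right) - 1133} = \frac{7 \cdot 21 \cdot 71}{\left(-1583 + i \sqrt{1234}\right) - 1133} = \frac{10437}{-2716 + i \sqrt{1234}}$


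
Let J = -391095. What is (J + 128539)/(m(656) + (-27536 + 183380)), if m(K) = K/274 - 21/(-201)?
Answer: -2410001524/1430515011 ≈ -1.6847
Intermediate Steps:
m(K) = 7/67 + K/274 (m(K) = K*(1/274) - 21*(-1/201) = K/274 + 7/67 = 7/67 + K/274)
(J + 128539)/(m(656) + (-27536 + 183380)) = (-391095 + 128539)/((7/67 + (1/274)*656) + (-27536 + 183380)) = -262556/((7/67 + 328/137) + 155844) = -262556/(22935/9179 + 155844) = -262556/1430515011/9179 = -262556*9179/1430515011 = -2410001524/1430515011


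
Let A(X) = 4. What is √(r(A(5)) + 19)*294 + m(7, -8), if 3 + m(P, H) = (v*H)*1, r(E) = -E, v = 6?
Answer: -51 + 294*√15 ≈ 1087.7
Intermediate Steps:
m(P, H) = -3 + 6*H (m(P, H) = -3 + (6*H)*1 = -3 + 6*H)
√(r(A(5)) + 19)*294 + m(7, -8) = √(-1*4 + 19)*294 + (-3 + 6*(-8)) = √(-4 + 19)*294 + (-3 - 48) = √15*294 - 51 = 294*√15 - 51 = -51 + 294*√15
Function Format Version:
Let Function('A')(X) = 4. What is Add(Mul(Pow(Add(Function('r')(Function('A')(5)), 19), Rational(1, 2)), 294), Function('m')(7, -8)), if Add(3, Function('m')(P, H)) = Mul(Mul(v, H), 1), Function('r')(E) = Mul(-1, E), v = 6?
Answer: Add(-51, Mul(294, Pow(15, Rational(1, 2)))) ≈ 1087.7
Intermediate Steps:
Function('m')(P, H) = Add(-3, Mul(6, H)) (Function('m')(P, H) = Add(-3, Mul(Mul(6, H), 1)) = Add(-3, Mul(6, H)))
Add(Mul(Pow(Add(Function('r')(Function('A')(5)), 19), Rational(1, 2)), 294), Function('m')(7, -8)) = Add(Mul(Pow(Add(Mul(-1, 4), 19), Rational(1, 2)), 294), Add(-3, Mul(6, -8))) = Add(Mul(Pow(Add(-4, 19), Rational(1, 2)), 294), Add(-3, -48)) = Add(Mul(Pow(15, Rational(1, 2)), 294), -51) = Add(Mul(294, Pow(15, Rational(1, 2))), -51) = Add(-51, Mul(294, Pow(15, Rational(1, 2))))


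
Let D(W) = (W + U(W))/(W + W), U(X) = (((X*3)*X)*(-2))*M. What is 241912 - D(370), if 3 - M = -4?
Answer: 499363/2 ≈ 2.4968e+5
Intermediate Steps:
M = 7 (M = 3 - 1*(-4) = 3 + 4 = 7)
U(X) = -42*X**2 (U(X) = (((X*3)*X)*(-2))*7 = (((3*X)*X)*(-2))*7 = ((3*X**2)*(-2))*7 = -6*X**2*7 = -42*X**2)
D(W) = (W - 42*W**2)/(2*W) (D(W) = (W - 42*W**2)/(W + W) = (W - 42*W**2)/((2*W)) = (W - 42*W**2)*(1/(2*W)) = (W - 42*W**2)/(2*W))
241912 - D(370) = 241912 - (1/2 - 21*370) = 241912 - (1/2 - 7770) = 241912 - 1*(-15539/2) = 241912 + 15539/2 = 499363/2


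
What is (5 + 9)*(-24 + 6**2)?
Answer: 168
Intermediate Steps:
(5 + 9)*(-24 + 6**2) = 14*(-24 + 36) = 14*12 = 168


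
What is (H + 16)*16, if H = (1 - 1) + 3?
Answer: 304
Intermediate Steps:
H = 3 (H = 0 + 3 = 3)
(H + 16)*16 = (3 + 16)*16 = 19*16 = 304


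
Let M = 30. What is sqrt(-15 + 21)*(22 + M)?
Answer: 52*sqrt(6) ≈ 127.37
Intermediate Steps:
sqrt(-15 + 21)*(22 + M) = sqrt(-15 + 21)*(22 + 30) = sqrt(6)*52 = 52*sqrt(6)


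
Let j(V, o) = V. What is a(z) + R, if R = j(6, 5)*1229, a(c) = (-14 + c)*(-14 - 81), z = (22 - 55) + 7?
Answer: 11174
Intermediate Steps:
z = -26 (z = -33 + 7 = -26)
a(c) = 1330 - 95*c (a(c) = (-14 + c)*(-95) = 1330 - 95*c)
R = 7374 (R = 6*1229 = 7374)
a(z) + R = (1330 - 95*(-26)) + 7374 = (1330 + 2470) + 7374 = 3800 + 7374 = 11174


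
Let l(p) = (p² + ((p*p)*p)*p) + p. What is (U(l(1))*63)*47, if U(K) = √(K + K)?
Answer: 2961*√6 ≈ 7252.9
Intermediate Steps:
l(p) = p + p² + p⁴ (l(p) = (p² + (p²*p)*p) + p = (p² + p³*p) + p = (p² + p⁴) + p = p + p² + p⁴)
U(K) = √2*√K (U(K) = √(2*K) = √2*√K)
(U(l(1))*63)*47 = ((√2*√(1*(1 + 1 + 1³)))*63)*47 = ((√2*√(1*(1 + 1 + 1)))*63)*47 = ((√2*√(1*3))*63)*47 = ((√2*√3)*63)*47 = (√6*63)*47 = (63*√6)*47 = 2961*√6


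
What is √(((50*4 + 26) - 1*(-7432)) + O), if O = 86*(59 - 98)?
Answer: 4*√269 ≈ 65.605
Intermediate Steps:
O = -3354 (O = 86*(-39) = -3354)
√(((50*4 + 26) - 1*(-7432)) + O) = √(((50*4 + 26) - 1*(-7432)) - 3354) = √(((200 + 26) + 7432) - 3354) = √((226 + 7432) - 3354) = √(7658 - 3354) = √4304 = 4*√269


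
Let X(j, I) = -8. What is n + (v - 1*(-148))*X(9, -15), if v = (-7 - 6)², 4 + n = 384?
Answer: -2156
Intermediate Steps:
n = 380 (n = -4 + 384 = 380)
v = 169 (v = (-13)² = 169)
n + (v - 1*(-148))*X(9, -15) = 380 + (169 - 1*(-148))*(-8) = 380 + (169 + 148)*(-8) = 380 + 317*(-8) = 380 - 2536 = -2156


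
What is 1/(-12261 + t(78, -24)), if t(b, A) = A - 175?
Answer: -1/12460 ≈ -8.0257e-5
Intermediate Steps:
t(b, A) = -175 + A
1/(-12261 + t(78, -24)) = 1/(-12261 + (-175 - 24)) = 1/(-12261 - 199) = 1/(-12460) = -1/12460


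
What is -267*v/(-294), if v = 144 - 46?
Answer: 89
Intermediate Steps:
v = 98
-267*v/(-294) = -26166/(-294) = -26166*(-1)/294 = -267*(-⅓) = 89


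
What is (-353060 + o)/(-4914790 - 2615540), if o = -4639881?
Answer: 4992941/7530330 ≈ 0.66304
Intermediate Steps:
(-353060 + o)/(-4914790 - 2615540) = (-353060 - 4639881)/(-4914790 - 2615540) = -4992941/(-7530330) = -4992941*(-1/7530330) = 4992941/7530330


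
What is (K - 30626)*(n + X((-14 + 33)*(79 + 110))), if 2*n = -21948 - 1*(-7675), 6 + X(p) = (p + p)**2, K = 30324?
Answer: -15575342413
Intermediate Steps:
X(p) = -6 + 4*p**2 (X(p) = -6 + (p + p)**2 = -6 + (2*p)**2 = -6 + 4*p**2)
n = -14273/2 (n = (-21948 - 1*(-7675))/2 = (-21948 + 7675)/2 = (1/2)*(-14273) = -14273/2 ≈ -7136.5)
(K - 30626)*(n + X((-14 + 33)*(79 + 110))) = (30324 - 30626)*(-14273/2 + (-6 + 4*((-14 + 33)*(79 + 110))**2)) = -302*(-14273/2 + (-6 + 4*(19*189)**2)) = -302*(-14273/2 + (-6 + 4*3591**2)) = -302*(-14273/2 + (-6 + 4*12895281)) = -302*(-14273/2 + (-6 + 51581124)) = -302*(-14273/2 + 51581118) = -302*103147963/2 = -15575342413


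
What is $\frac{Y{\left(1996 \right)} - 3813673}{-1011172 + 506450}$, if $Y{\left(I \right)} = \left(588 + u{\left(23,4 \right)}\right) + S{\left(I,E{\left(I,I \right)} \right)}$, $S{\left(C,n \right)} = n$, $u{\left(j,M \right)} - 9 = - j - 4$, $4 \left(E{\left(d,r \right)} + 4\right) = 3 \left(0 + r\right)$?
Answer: $\frac{1905805}{252361} \approx 7.5519$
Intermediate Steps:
$E{\left(d,r \right)} = -4 + \frac{3 r}{4}$ ($E{\left(d,r \right)} = -4 + \frac{3 \left(0 + r\right)}{4} = -4 + \frac{3 r}{4}$)
$u{\left(j,M \right)} = 5 - j$ ($u{\left(j,M \right)} = 9 - \left(4 + j\right) = 5 - j$)
$Y{\left(I \right)} = 566 + \frac{3 I}{4}$ ($Y{\left(I \right)} = \left(588 + \left(5 - 23\right)\right) + \left(-4 + \frac{3 I}{4}\right) = \left(588 - 18\right) + \left(-4 + \frac{3 I}{4}\right) = 570 + \left(-4 + \frac{3 I}{4}\right) = 566 + \frac{3 I}{4}$)
$\frac{Y{\left(1996 \right)} - 3813673}{-1011172 + 506450} = \frac{\left(566 + \frac{3}{4} \cdot 1996\right) - 3813673}{-1011172 + 506450} = \frac{\left(566 + 1497\right) - 3813673}{-504722} = \left(2063 - 3813673\right) \left(- \frac{1}{504722}\right) = \left(-3811610\right) \left(- \frac{1}{504722}\right) = \frac{1905805}{252361}$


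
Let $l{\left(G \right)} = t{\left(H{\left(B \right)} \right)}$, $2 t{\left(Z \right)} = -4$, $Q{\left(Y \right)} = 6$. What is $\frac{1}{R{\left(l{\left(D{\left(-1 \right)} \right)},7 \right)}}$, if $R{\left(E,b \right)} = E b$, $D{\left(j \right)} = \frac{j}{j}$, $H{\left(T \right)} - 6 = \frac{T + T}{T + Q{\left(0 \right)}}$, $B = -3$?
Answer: $- \frac{1}{14} \approx -0.071429$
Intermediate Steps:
$H{\left(T \right)} = 6 + \frac{2 T}{6 + T}$ ($H{\left(T \right)} = 6 + \frac{T + T}{T + 6} = 6 + \frac{2 T}{6 + T}$)
$D{\left(j \right)} = 1$
$t{\left(Z \right)} = -2$ ($t{\left(Z \right)} = \frac{1}{2} \left(-4\right) = -2$)
$l{\left(G \right)} = -2$
$\frac{1}{R{\left(l{\left(D{\left(-1 \right)} \right)},7 \right)}} = \frac{1}{\left(-2\right) 7} = \frac{1}{-14} = - \frac{1}{14}$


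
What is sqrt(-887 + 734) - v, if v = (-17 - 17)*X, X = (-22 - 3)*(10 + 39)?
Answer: -41650 + 3*I*sqrt(17) ≈ -41650.0 + 12.369*I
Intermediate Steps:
X = -1225 (X = -25*49 = -1225)
v = 41650 (v = (-17 - 17)*(-1225) = -34*(-1225) = 41650)
sqrt(-887 + 734) - v = sqrt(-887 + 734) - 1*41650 = sqrt(-153) - 41650 = 3*I*sqrt(17) - 41650 = -41650 + 3*I*sqrt(17)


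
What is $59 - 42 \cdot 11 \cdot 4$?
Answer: $-1789$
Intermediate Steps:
$59 - 42 \cdot 11 \cdot 4 = 59 - 1848 = -1789$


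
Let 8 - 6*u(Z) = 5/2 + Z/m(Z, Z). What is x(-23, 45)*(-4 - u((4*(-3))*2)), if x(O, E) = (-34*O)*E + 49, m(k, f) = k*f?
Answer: -24984451/144 ≈ -1.7350e+5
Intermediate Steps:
m(k, f) = f*k
x(O, E) = 49 - 34*E*O (x(O, E) = -34*E*O + 49 = 49 - 34*E*O)
u(Z) = 11/12 - 1/(6*Z) (u(Z) = 4/3 - (5/2 + Z/((Z*Z)))/6 = 4/3 - (5*(½) + Z/(Z²))/6 = 4/3 - (5/2 + Z/Z²)/6 = 4/3 - (5/2 + 1/Z)/6 = 4/3 + (-5/12 - 1/(6*Z)) = 11/12 - 1/(6*Z))
x(-23, 45)*(-4 - u((4*(-3))*2)) = (49 - 34*45*(-23))*(-4 - (-2 + 11*((4*(-3))*2))/(12*((4*(-3))*2))) = (49 + 35190)*(-4 - (-2 + 11*(-12*2))/(12*((-12*2)))) = 35239*(-4 - (-2 + 11*(-24))/(12*(-24))) = 35239*(-4 - (-1)*(-2 - 264)/(12*24)) = 35239*(-4 - (-1)*(-266)/(12*24)) = 35239*(-4 - 1*133/144) = 35239*(-4 - 133/144) = 35239*(-709/144) = -24984451/144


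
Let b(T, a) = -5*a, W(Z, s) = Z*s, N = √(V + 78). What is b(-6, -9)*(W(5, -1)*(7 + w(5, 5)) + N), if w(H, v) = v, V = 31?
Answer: -2700 + 45*√109 ≈ -2230.2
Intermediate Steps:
N = √109 (N = √(31 + 78) = √109 ≈ 10.440)
b(-6, -9)*(W(5, -1)*(7 + w(5, 5)) + N) = (-5*(-9))*((5*(-1))*(7 + 5) + √109) = 45*(-5*12 + √109) = 45*(-60 + √109) = -2700 + 45*√109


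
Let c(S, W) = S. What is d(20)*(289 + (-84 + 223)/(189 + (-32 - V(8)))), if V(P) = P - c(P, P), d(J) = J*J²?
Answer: 364096000/157 ≈ 2.3191e+6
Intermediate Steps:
d(J) = J³
V(P) = 0 (V(P) = P - P = 0)
d(20)*(289 + (-84 + 223)/(189 + (-32 - V(8)))) = 20³*(289 + (-84 + 223)/(189 + (-32 - 1*0))) = 8000*(289 + 139/(189 + (-32 + 0))) = 8000*(289 + 139/(189 - 32)) = 8000*(289 + 139/157) = 8000*(45512/157) = 364096000/157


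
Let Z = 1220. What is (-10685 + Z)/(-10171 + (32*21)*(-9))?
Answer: 9465/16219 ≈ 0.58357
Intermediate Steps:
(-10685 + Z)/(-10171 + (32*21)*(-9)) = (-10685 + 1220)/(-10171 + (32*21)*(-9)) = -9465/(-10171 + 672*(-9)) = -9465/(-10171 - 6048) = -9465/(-16219) = -9465*(-1/16219) = 9465/16219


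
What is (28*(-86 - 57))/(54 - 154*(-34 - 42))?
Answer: -2002/5879 ≈ -0.34053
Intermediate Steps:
(28*(-86 - 57))/(54 - 154*(-34 - 42)) = (28*(-143))/(54 - 154*(-76)) = -4004/(54 + 11704) = -4004/11758 = -4004*1/11758 = -2002/5879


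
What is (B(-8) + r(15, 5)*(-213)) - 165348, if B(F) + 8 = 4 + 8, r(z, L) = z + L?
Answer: -169604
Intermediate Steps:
r(z, L) = L + z
B(F) = 4 (B(F) = -8 + (4 + 8) = -8 + 12 = 4)
(B(-8) + r(15, 5)*(-213)) - 165348 = (4 + (5 + 15)*(-213)) - 165348 = (4 + 20*(-213)) - 165348 = (4 - 4260) - 165348 = -4256 - 165348 = -169604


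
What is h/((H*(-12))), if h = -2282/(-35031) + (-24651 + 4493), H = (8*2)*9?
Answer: 88269077/7566696 ≈ 11.665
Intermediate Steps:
H = 144 (H = 16*9 = 144)
h = -706152616/35031 (h = -2282*(-1/35031) - 20158 = 2282/35031 - 20158 = -706152616/35031 ≈ -20158.)
h/((H*(-12))) = -706152616/(35031*(144*(-12))) = -706152616/35031/(-1728) = -706152616/35031*(-1/1728) = 88269077/7566696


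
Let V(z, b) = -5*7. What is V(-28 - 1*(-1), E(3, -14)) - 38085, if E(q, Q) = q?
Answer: -38120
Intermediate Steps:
V(z, b) = -35
V(-28 - 1*(-1), E(3, -14)) - 38085 = -35 - 38085 = -38120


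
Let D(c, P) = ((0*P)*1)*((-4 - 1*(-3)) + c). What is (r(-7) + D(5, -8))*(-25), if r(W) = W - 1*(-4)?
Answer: 75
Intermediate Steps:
r(W) = 4 + W (r(W) = W + 4 = 4 + W)
D(c, P) = 0 (D(c, P) = (0*1)*((-4 + 3) + c) = 0*(-1 + c) = 0)
(r(-7) + D(5, -8))*(-25) = ((4 - 7) + 0)*(-25) = (-3 + 0)*(-25) = -3*(-25) = 75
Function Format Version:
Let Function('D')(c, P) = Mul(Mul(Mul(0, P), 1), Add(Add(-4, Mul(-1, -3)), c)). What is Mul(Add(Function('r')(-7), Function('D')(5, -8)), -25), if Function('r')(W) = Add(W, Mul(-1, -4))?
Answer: 75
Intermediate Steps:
Function('r')(W) = Add(4, W) (Function('r')(W) = Add(W, 4) = Add(4, W))
Function('D')(c, P) = 0 (Function('D')(c, P) = Mul(Mul(0, 1), Add(Add(-4, 3), c)) = Mul(0, Add(-1, c)) = 0)
Mul(Add(Function('r')(-7), Function('D')(5, -8)), -25) = Mul(Add(Add(4, -7), 0), -25) = Mul(Add(-3, 0), -25) = Mul(-3, -25) = 75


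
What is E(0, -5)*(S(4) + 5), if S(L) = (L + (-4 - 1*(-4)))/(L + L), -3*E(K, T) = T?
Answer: 55/6 ≈ 9.1667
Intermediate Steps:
E(K, T) = -T/3
S(L) = 1/2 (S(L) = (L + (-4 + 4))/((2*L)) = (L + 0)*(1/(2*L)) = L*(1/(2*L)) = 1/2)
E(0, -5)*(S(4) + 5) = (-1/3*(-5))*(1/2 + 5) = (5/3)*(11/2) = 55/6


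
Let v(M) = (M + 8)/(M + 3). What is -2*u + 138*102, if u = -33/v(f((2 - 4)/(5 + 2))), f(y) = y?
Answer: 126893/9 ≈ 14099.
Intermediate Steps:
v(M) = (8 + M)/(3 + M)
u = -209/18 (u = -33*(3 + (2 - 4)/(5 + 2))/(8 + (2 - 4)/(5 + 2)) = -33*(3 - 2/7)/(8 - 2/7) = -33/((54/7)/(19/7)) = -33/((7/19)*(54/7)) = -33/54/19 = -33*19/54 = -209/18 ≈ -11.611)
-2*u + 138*102 = -2*(-209/18) + 138*102 = 209/9 + 14076 = 126893/9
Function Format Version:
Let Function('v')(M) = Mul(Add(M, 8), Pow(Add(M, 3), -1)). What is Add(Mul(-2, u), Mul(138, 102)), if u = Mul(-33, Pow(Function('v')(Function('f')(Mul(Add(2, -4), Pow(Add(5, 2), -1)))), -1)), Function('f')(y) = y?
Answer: Rational(126893, 9) ≈ 14099.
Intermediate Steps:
Function('v')(M) = Mul(Pow(Add(3, M), -1), Add(8, M)) (Function('v')(M) = Mul(Add(8, M), Pow(Add(3, M), -1)) = Mul(Pow(Add(3, M), -1), Add(8, M)))
u = Rational(-209, 18) (u = Mul(-33, Pow(Mul(Pow(Add(3, Mul(Add(2, -4), Pow(Add(5, 2), -1))), -1), Add(8, Mul(Add(2, -4), Pow(Add(5, 2), -1)))), -1)) = Mul(-33, Pow(Mul(Pow(Add(3, Mul(-2, Pow(7, -1))), -1), Add(8, Mul(-2, Pow(7, -1)))), -1)) = Mul(-33, Pow(Mul(Pow(Add(3, Mul(-2, Rational(1, 7))), -1), Add(8, Mul(-2, Rational(1, 7)))), -1)) = Mul(-33, Pow(Mul(Pow(Add(3, Rational(-2, 7)), -1), Add(8, Rational(-2, 7))), -1)) = Mul(-33, Pow(Mul(Pow(Rational(19, 7), -1), Rational(54, 7)), -1)) = Mul(-33, Pow(Mul(Rational(7, 19), Rational(54, 7)), -1)) = Mul(-33, Pow(Rational(54, 19), -1)) = Mul(-33, Rational(19, 54)) = Rational(-209, 18) ≈ -11.611)
Add(Mul(-2, u), Mul(138, 102)) = Add(Mul(-2, Rational(-209, 18)), Mul(138, 102)) = Add(Rational(209, 9), 14076) = Rational(126893, 9)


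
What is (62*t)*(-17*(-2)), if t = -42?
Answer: -88536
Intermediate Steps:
(62*t)*(-17*(-2)) = (62*(-42))*(-17*(-2)) = -2604*34 = -88536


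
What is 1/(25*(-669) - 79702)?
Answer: -1/96427 ≈ -1.0371e-5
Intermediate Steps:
1/(25*(-669) - 79702) = 1/(-16725 - 79702) = 1/(-96427) = -1/96427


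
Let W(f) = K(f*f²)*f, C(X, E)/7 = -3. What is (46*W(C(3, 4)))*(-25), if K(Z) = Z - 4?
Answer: -223749750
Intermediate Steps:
K(Z) = -4 + Z
C(X, E) = -21 (C(X, E) = 7*(-3) = -21)
W(f) = f*(-4 + f³) (W(f) = (-4 + f*f²)*f = (-4 + f³)*f = f*(-4 + f³))
(46*W(C(3, 4)))*(-25) = (46*(-21*(-4 + (-21)³)))*(-25) = (46*(-21*(-4 - 9261)))*(-25) = (46*(-21*(-9265)))*(-25) = (46*194565)*(-25) = 8949990*(-25) = -223749750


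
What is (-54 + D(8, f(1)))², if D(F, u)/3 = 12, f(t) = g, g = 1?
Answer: 324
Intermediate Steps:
f(t) = 1
D(F, u) = 36 (D(F, u) = 3*12 = 36)
(-54 + D(8, f(1)))² = (-54 + 36)² = (-18)² = 324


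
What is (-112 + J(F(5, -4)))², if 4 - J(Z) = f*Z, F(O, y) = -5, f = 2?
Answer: 9604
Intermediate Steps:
J(Z) = 4 - 2*Z
(-112 + J(F(5, -4)))² = (-112 + (4 - 2*(-5)))² = (-112 + (4 + 10))² = (-112 + 14)² = (-98)² = 9604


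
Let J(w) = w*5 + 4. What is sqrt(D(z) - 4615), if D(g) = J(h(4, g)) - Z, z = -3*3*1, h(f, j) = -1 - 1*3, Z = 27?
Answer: I*sqrt(4658) ≈ 68.25*I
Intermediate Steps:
h(f, j) = -4 (h(f, j) = -1 - 3 = -4)
J(w) = 4 + 5*w (J(w) = 5*w + 4 = 4 + 5*w)
z = -9 (z = -9*1 = -9)
D(g) = -43 (D(g) = (4 + 5*(-4)) - 1*27 = (4 - 20) - 27 = -16 - 27 = -43)
sqrt(D(z) - 4615) = sqrt(-43 - 4615) = sqrt(-4658) = I*sqrt(4658)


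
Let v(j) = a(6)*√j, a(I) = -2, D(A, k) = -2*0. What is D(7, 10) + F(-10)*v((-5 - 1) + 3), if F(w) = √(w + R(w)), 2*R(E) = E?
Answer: 6*√5 ≈ 13.416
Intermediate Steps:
D(A, k) = 0
R(E) = E/2
v(j) = -2*√j
F(w) = √6*√w/2 (F(w) = √(w + w/2) = √(3*w/2) = √6*√w/2)
D(7, 10) + F(-10)*v((-5 - 1) + 3) = 0 + (√6*√(-10)/2)*(-2*√((-5 - 1) + 3)) = 0 + (√6*(I*√10)/2)*(-2*√(-6 + 3)) = 0 + (I*√15)*(-2*I*√3) = 0 + 6*√5 = 6*√5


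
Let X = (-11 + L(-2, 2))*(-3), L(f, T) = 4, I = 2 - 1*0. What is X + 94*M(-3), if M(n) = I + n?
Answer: -73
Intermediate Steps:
I = 2 (I = 2 + 0 = 2)
X = 21 (X = (-11 + 4)*(-3) = -7*(-3) = 21)
M(n) = 2 + n
X + 94*M(-3) = 21 + 94*(2 - 3) = 21 + 94*(-1) = 21 - 94 = -73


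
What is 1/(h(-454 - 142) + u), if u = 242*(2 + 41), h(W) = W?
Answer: 1/9810 ≈ 0.00010194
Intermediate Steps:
u = 10406 (u = 242*43 = 10406)
1/(h(-454 - 142) + u) = 1/((-454 - 142) + 10406) = 1/(-596 + 10406) = 1/9810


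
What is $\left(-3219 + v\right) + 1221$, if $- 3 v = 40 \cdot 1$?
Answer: $- \frac{6034}{3} \approx -2011.3$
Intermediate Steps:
$v = - \frac{40}{3}$ ($v = - \frac{40 \cdot 1}{3} = \left(- \frac{1}{3}\right) 40 = - \frac{40}{3} \approx -13.333$)
$\left(-3219 + v\right) + 1221 = \left(-3219 - \frac{40}{3}\right) + 1221 = - \frac{9697}{3} + 1221 = - \frac{6034}{3}$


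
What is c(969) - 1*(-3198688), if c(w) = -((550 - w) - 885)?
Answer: 3199992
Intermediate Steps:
c(w) = 335 + w (c(w) = -(-335 - w) = 335 + w)
c(969) - 1*(-3198688) = (335 + 969) - 1*(-3198688) = 1304 + 3198688 = 3199992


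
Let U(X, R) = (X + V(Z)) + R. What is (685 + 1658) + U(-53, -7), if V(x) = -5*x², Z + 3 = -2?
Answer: 2158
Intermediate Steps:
Z = -5 (Z = -3 - 2 = -5)
U(X, R) = -125 + R + X (U(X, R) = (X - 5*(-5)²) + R = (X - 5*25) + R = (X - 125) + R = (-125 + X) + R = -125 + R + X)
(685 + 1658) + U(-53, -7) = (685 + 1658) + (-125 - 7 - 53) = 2343 - 185 = 2158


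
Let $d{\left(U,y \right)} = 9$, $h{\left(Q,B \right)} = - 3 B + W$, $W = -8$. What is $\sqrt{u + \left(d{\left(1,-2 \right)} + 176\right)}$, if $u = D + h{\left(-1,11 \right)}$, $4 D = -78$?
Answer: $\frac{\sqrt{498}}{2} \approx 11.158$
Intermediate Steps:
$h{\left(Q,B \right)} = -8 - 3 B$ ($h{\left(Q,B \right)} = - 3 B - 8 = -8 - 3 B$)
$D = - \frac{39}{2}$ ($D = \frac{1}{4} \left(-78\right) = - \frac{39}{2} \approx -19.5$)
$u = - \frac{121}{2}$ ($u = - \frac{39}{2} - 41 = - \frac{121}{2} \approx -60.5$)
$\sqrt{u + \left(d{\left(1,-2 \right)} + 176\right)} = \sqrt{- \frac{121}{2} + \left(9 + 176\right)} = \sqrt{- \frac{121}{2} + 185} = \sqrt{\frac{249}{2}} = \frac{\sqrt{498}}{2}$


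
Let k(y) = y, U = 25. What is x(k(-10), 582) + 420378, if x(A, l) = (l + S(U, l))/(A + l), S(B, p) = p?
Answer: 60114345/143 ≈ 4.2038e+5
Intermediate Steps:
x(A, l) = 2*l/(A + l) (x(A, l) = (l + l)/(A + l) = (2*l)/(A + l) = 2*l/(A + l))
x(k(-10), 582) + 420378 = 2*582/(-10 + 582) + 420378 = 2*582/572 + 420378 = 2*582*(1/572) + 420378 = 291/143 + 420378 = 60114345/143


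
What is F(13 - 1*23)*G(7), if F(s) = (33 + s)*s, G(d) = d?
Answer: -1610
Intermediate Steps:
F(s) = s*(33 + s)
F(13 - 1*23)*G(7) = ((13 - 1*23)*(33 + (13 - 1*23)))*7 = ((13 - 23)*(33 + (13 - 23)))*7 = -10*(33 - 10)*7 = -10*23*7 = -230*7 = -1610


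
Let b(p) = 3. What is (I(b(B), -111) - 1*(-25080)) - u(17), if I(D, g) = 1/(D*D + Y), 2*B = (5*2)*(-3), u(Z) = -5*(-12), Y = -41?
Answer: 800639/32 ≈ 25020.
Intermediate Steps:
u(Z) = 60
B = -15 (B = ((5*2)*(-3))/2 = (10*(-3))/2 = (½)*(-30) = -15)
I(D, g) = 1/(-41 + D²) (I(D, g) = 1/(D*D - 41) = 1/(D² - 41) = 1/(-41 + D²))
(I(b(B), -111) - 1*(-25080)) - u(17) = (1/(-41 + 3²) - 1*(-25080)) - 1*60 = (1/(-41 + 9) + 25080) - 60 = (1/(-32) + 25080) - 60 = (-1/32 + 25080) - 60 = 802559/32 - 60 = 800639/32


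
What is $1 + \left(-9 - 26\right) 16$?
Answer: $-559$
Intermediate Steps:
$1 + \left(-9 - 26\right) 16 = 1 - 560 = -559$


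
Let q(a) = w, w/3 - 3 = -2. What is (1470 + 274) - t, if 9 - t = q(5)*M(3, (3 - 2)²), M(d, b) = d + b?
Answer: 1747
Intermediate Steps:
w = 3 (w = 9 + 3*(-2) = 9 - 6 = 3)
q(a) = 3
M(d, b) = b + d
t = -3 (t = 9 - 3*((3 - 2)² + 3) = 9 - 3*(1² + 3) = 9 - 3*(1 + 3) = 9 - 3*4 = 9 - 1*12 = 9 - 12 = -3)
(1470 + 274) - t = (1470 + 274) - 1*(-3) = 1744 + 3 = 1747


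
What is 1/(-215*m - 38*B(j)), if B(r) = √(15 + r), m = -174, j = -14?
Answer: 1/37372 ≈ 2.6758e-5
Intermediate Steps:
1/(-215*m - 38*B(j)) = 1/(-215*(-174) - 38*√(15 - 14)) = 1/(37410 - 38*√1) = 1/(37410 - 38*1) = 1/(37410 - 38) = 1/37372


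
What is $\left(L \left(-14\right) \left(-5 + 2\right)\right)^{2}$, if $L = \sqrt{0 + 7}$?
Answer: $12348$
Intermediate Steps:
$L = \sqrt{7} \approx 2.6458$
$\left(L \left(-14\right) \left(-5 + 2\right)\right)^{2} = \left(\sqrt{7} \left(-14\right) \left(-5 + 2\right)\right)^{2} = \left(- 14 \sqrt{7} \left(-3\right)\right)^{2} = \left(42 \sqrt{7}\right)^{2} = 12348$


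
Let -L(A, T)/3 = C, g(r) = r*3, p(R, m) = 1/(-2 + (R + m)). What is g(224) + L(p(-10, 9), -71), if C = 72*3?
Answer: 24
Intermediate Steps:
p(R, m) = 1/(-2 + R + m)
g(r) = 3*r
C = 216
L(A, T) = -648 (L(A, T) = -3*216 = -648)
g(224) + L(p(-10, 9), -71) = 3*224 - 648 = 672 - 648 = 24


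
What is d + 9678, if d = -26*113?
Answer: 6740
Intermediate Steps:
d = -2938
d + 9678 = -2938 + 9678 = 6740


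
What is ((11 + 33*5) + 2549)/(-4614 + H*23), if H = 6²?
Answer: -2725/3786 ≈ -0.71976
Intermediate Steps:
H = 36
((11 + 33*5) + 2549)/(-4614 + H*23) = ((11 + 33*5) + 2549)/(-4614 + 36*23) = ((11 + 165) + 2549)/(-4614 + 828) = (176 + 2549)/(-3786) = 2725*(-1/3786) = -2725/3786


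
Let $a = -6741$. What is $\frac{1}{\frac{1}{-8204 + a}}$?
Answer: $-14945$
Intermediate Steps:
$\frac{1}{\frac{1}{-8204 + a}} = \frac{1}{\frac{1}{-8204 - 6741}} = \frac{1}{\frac{1}{-14945}} = \frac{1}{- \frac{1}{14945}} = -14945$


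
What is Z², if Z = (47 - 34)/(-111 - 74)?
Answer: 169/34225 ≈ 0.0049379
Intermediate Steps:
Z = -13/185 (Z = 13/(-185) = 13*(-1/185) = -13/185 ≈ -0.070270)
Z² = (-13/185)² = 169/34225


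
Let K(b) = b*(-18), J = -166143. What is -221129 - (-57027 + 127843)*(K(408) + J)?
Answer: 12285434263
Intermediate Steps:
K(b) = -18*b
-221129 - (-57027 + 127843)*(K(408) + J) = -221129 - (-57027 + 127843)*(-18*408 - 166143) = -221129 - 70816*(-7344 - 166143) = -221129 - 70816*(-173487) = -221129 - 1*(-12285655392) = -221129 + 12285655392 = 12285434263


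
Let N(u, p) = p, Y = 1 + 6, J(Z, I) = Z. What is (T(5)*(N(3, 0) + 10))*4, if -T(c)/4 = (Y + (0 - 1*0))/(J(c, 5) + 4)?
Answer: -1120/9 ≈ -124.44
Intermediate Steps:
Y = 7
T(c) = -28/(4 + c) (T(c) = -4*(7 + (0 - 1*0))/(c + 4) = -4*(7 + (0 + 0))/(4 + c) = -4*(7 + 0)/(4 + c) = -28/(4 + c))
(T(5)*(N(3, 0) + 10))*4 = ((-28/(4 + 5))*(0 + 10))*4 = (-28/9*10)*4 = (-28*⅑*10)*4 = -28/9*10*4 = -280/9*4 = -1120/9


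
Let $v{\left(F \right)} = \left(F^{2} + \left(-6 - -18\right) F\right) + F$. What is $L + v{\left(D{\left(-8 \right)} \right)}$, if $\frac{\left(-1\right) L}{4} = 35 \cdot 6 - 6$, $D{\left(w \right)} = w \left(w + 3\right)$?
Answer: $1304$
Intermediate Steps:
$D{\left(w \right)} = w \left(3 + w\right)$
$L = -816$ ($L = - 4 \left(35 \cdot 6 - 6\right) = - 4 \left(210 - 6\right) = \left(-4\right) 204 = -816$)
$v{\left(F \right)} = F^{2} + 13 F$ ($v{\left(F \right)} = \left(F^{2} + \left(-6 + 18\right) F\right) + F = \left(F^{2} + 12 F\right) + F = F^{2} + 13 F$)
$L + v{\left(D{\left(-8 \right)} \right)} = -816 + - 8 \left(3 - 8\right) \left(13 - 8 \left(3 - 8\right)\right) = -816 + \left(-8\right) \left(-5\right) \left(13 - -40\right) = -816 + 40 \left(13 + 40\right) = -816 + 40 \cdot 53 = -816 + 2120 = 1304$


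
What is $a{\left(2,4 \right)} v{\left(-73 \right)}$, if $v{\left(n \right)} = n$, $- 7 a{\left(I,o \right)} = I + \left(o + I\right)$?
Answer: $\frac{584}{7} \approx 83.429$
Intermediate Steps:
$a{\left(I,o \right)} = - \frac{2 I}{7} - \frac{o}{7}$ ($a{\left(I,o \right)} = - \frac{I + \left(o + I\right)}{7} = - \frac{I + \left(I + o\right)}{7} = - \frac{o + 2 I}{7} = - \frac{2 I}{7} - \frac{o}{7}$)
$a{\left(2,4 \right)} v{\left(-73 \right)} = \left(\left(- \frac{2}{7}\right) 2 - \frac{4}{7}\right) \left(-73\right) = \left(- \frac{4}{7} - \frac{4}{7}\right) \left(-73\right) = \left(- \frac{8}{7}\right) \left(-73\right) = \frac{584}{7}$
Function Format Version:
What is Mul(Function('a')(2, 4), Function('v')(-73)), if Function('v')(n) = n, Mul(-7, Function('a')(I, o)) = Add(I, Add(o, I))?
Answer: Rational(584, 7) ≈ 83.429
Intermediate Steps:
Function('a')(I, o) = Add(Mul(Rational(-2, 7), I), Mul(Rational(-1, 7), o)) (Function('a')(I, o) = Mul(Rational(-1, 7), Add(I, Add(o, I))) = Mul(Rational(-1, 7), Add(I, Add(I, o))) = Mul(Rational(-1, 7), Add(o, Mul(2, I))) = Add(Mul(Rational(-2, 7), I), Mul(Rational(-1, 7), o)))
Mul(Function('a')(2, 4), Function('v')(-73)) = Mul(Add(Mul(Rational(-2, 7), 2), Mul(Rational(-1, 7), 4)), -73) = Mul(Add(Rational(-4, 7), Rational(-4, 7)), -73) = Mul(Rational(-8, 7), -73) = Rational(584, 7)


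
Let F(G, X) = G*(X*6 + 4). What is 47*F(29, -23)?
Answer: -182642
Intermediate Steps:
F(G, X) = G*(4 + 6*X) (F(G, X) = G*(6*X + 4) = G*(4 + 6*X))
47*F(29, -23) = 47*(2*29*(2 + 3*(-23))) = 47*(2*29*(2 - 69)) = 47*(2*29*(-67)) = 47*(-3886) = -182642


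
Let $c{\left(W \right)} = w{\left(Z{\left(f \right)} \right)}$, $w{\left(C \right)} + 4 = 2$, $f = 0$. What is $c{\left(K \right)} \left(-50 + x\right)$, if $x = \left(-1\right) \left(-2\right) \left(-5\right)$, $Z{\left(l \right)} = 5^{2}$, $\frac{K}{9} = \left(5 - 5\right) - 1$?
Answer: $120$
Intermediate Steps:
$K = -9$ ($K = 9 \left(\left(5 - 5\right) - 1\right) = 9 \left(0 - 1\right) = 9 \left(-1\right) = -9$)
$Z{\left(l \right)} = 25$
$x = -10$ ($x = 2 \left(-5\right) = -10$)
$w{\left(C \right)} = -2$ ($w{\left(C \right)} = -4 + 2 = -2$)
$c{\left(W \right)} = -2$
$c{\left(K \right)} \left(-50 + x\right) = - 2 \left(-50 - 10\right) = \left(-2\right) \left(-60\right) = 120$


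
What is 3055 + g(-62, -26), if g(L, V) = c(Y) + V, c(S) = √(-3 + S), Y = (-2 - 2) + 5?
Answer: 3029 + I*√2 ≈ 3029.0 + 1.4142*I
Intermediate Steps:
Y = 1 (Y = -4 + 5 = 1)
g(L, V) = V + I*√2 (g(L, V) = √(-3 + 1) + V = √(-2) + V = I*√2 + V = V + I*√2)
3055 + g(-62, -26) = 3055 + (-26 + I*√2) = 3029 + I*√2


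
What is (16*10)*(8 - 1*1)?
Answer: 1120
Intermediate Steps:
(16*10)*(8 - 1*1) = 160*(8 - 1) = 160*7 = 1120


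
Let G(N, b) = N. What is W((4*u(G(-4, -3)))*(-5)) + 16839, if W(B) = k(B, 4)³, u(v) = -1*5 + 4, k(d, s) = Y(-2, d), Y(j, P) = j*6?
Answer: 15111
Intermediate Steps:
Y(j, P) = 6*j
k(d, s) = -12 (k(d, s) = 6*(-2) = -12)
u(v) = -1 (u(v) = -5 + 4 = -1)
W(B) = -1728 (W(B) = (-12)³ = -1728)
W((4*u(G(-4, -3)))*(-5)) + 16839 = -1728 + 16839 = 15111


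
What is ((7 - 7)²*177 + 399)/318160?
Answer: 399/318160 ≈ 0.0012541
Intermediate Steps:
((7 - 7)²*177 + 399)/318160 = (0²*177 + 399)*(1/318160) = (0*177 + 399)*(1/318160) = (0 + 399)*(1/318160) = 399*(1/318160) = 399/318160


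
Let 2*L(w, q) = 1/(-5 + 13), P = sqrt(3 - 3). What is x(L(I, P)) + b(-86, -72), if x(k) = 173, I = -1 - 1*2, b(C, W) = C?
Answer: 87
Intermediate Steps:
I = -3 (I = -1 - 2 = -3)
P = 0 (P = sqrt(0) = 0)
L(w, q) = 1/16 (L(w, q) = 1/(2*(-5 + 13)) = (1/2)/8 = (1/2)*(1/8) = 1/16)
x(L(I, P)) + b(-86, -72) = 173 - 86 = 87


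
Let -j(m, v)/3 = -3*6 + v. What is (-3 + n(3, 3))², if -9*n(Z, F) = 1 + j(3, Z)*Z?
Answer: 26569/81 ≈ 328.01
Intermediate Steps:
j(m, v) = 54 - 3*v (j(m, v) = -3*(-3*6 + v) = -3*(-18 + v) = 54 - 3*v)
n(Z, F) = -⅑ - Z*(54 - 3*Z)/9 (n(Z, F) = -(1 + (54 - 3*Z)*Z)/9 = -(1 + Z*(54 - 3*Z))/9 = -⅑ - Z*(54 - 3*Z)/9)
(-3 + n(3, 3))² = (-3 + (-⅑ + (⅓)*3*(-18 + 3)))² = (-3 + (-⅑ + (⅓)*3*(-15)))² = (-3 + (-⅑ - 15))² = (-3 - 136/9)² = (-163/9)² = 26569/81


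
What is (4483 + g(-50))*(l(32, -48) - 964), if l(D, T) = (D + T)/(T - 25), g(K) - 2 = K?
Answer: -312028860/73 ≈ -4.2744e+6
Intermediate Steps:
g(K) = 2 + K
l(D, T) = (D + T)/(-25 + T)
(4483 + g(-50))*(l(32, -48) - 964) = (4483 + (2 - 50))*((32 - 48)/(-25 - 48) - 964) = (4483 - 48)*(-16/(-73) - 964) = 4435*(-1/73*(-16) - 964) = 4435*(16/73 - 964) = 4435*(-70356/73) = -312028860/73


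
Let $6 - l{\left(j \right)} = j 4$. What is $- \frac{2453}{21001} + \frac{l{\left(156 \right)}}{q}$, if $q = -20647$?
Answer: $- \frac{37668473}{433607647} \approx -0.086872$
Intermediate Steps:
$l{\left(j \right)} = 6 - 4 j$ ($l{\left(j \right)} = 6 - j 4 = 6 - 4 j$)
$- \frac{2453}{21001} + \frac{l{\left(156 \right)}}{q} = - \frac{2453}{21001} + \frac{6 - 624}{-20647} = \left(-2453\right) \frac{1}{21001} + \left(6 - 624\right) \left(- \frac{1}{20647}\right) = - \frac{2453}{21001} - - \frac{618}{20647} = - \frac{2453}{21001} + \frac{618}{20647} = - \frac{37668473}{433607647}$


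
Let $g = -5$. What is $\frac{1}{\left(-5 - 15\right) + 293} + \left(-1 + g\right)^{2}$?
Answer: $\frac{9829}{273} \approx 36.004$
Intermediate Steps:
$\frac{1}{\left(-5 - 15\right) + 293} + \left(-1 + g\right)^{2} = \frac{1}{\left(-5 - 15\right) + 293} + \left(-1 - 5\right)^{2} = \frac{1}{\left(-5 - 15\right) + 293} + \left(-6\right)^{2} = \frac{1}{-20 + 293} + 36 = \frac{1}{273} + 36 = \frac{9829}{273}$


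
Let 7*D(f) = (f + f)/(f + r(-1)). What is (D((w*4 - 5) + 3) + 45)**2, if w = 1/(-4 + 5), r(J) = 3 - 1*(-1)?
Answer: 896809/441 ≈ 2033.6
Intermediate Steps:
r(J) = 4 (r(J) = 3 + 1 = 4)
w = 1 (w = 1/1 = 1)
D(f) = 2*f/(7*(4 + f)) (D(f) = ((f + f)/(f + 4))/7 = ((2*f)/(4 + f))/7 = (2*f/(4 + f))/7 = 2*f/(7*(4 + f)))
(D((w*4 - 5) + 3) + 45)**2 = (2*((1*4 - 5) + 3)/(7*(4 + ((1*4 - 5) + 3))) + 45)**2 = (2*((4 - 5) + 3)/(7*(4 + ((4 - 5) + 3))) + 45)**2 = (2*(-1 + 3)/(7*(4 + (-1 + 3))) + 45)**2 = ((2/7)*2/(4 + 2) + 45)**2 = ((2/7)*2/6 + 45)**2 = ((2/7)*2*(1/6) + 45)**2 = (2/21 + 45)**2 = (947/21)**2 = 896809/441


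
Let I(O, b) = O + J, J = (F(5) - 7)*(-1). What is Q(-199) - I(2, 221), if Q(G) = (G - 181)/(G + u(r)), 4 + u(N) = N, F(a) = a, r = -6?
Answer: -24/11 ≈ -2.1818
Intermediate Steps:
u(N) = -4 + N
Q(G) = (-181 + G)/(-10 + G) (Q(G) = (G - 181)/(G + (-4 - 6)) = (-181 + G)/(G - 10) = (-181 + G)/(-10 + G))
J = 2 (J = (5 - 7)*(-1) = -2*(-1) = 2)
I(O, b) = 2 + O (I(O, b) = O + 2 = 2 + O)
Q(-199) - I(2, 221) = (-181 - 199)/(-10 - 199) - (2 + 2) = -380/(-209) - 1*4 = -1/209*(-380) - 4 = 20/11 - 4 = -24/11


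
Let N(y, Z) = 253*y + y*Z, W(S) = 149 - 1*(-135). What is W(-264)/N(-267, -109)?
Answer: -71/9612 ≈ -0.0073866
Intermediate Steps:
W(S) = 284 (W(S) = 149 + 135 = 284)
N(y, Z) = 253*y + Z*y
W(-264)/N(-267, -109) = 284/((-267*(253 - 109))) = 284/((-267*144)) = 284/(-38448) = 284*(-1/38448) = -71/9612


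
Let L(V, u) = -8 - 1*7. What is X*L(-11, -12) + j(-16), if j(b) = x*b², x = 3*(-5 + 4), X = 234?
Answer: -4278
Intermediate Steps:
L(V, u) = -15 (L(V, u) = -8 - 7 = -15)
x = -3 (x = 3*(-1) = -3)
j(b) = -3*b²
X*L(-11, -12) + j(-16) = 234*(-15) - 3*(-16)² = -3510 - 3*256 = -3510 - 768 = -4278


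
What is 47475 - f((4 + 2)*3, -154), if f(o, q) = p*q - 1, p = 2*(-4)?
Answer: 46244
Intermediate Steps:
p = -8
f(o, q) = -1 - 8*q (f(o, q) = -8*q - 1 = -1 - 8*q)
47475 - f((4 + 2)*3, -154) = 47475 - (-1 - 8*(-154)) = 47475 - (-1 + 1232) = 47475 - 1*1231 = 47475 - 1231 = 46244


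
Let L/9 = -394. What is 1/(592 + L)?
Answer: -1/2954 ≈ -0.00033852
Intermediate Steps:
L = -3546 (L = 9*(-394) = -3546)
1/(592 + L) = 1/(592 - 3546) = 1/(-2954) = -1/2954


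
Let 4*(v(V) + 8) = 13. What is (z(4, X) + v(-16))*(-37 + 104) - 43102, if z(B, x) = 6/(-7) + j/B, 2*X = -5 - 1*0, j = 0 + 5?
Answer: -607515/14 ≈ -43394.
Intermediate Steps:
v(V) = -19/4 (v(V) = -8 + (¼)*13 = -8 + 13/4 = -19/4)
j = 5
X = -5/2 (X = (-5 - 1*0)/2 = (-5 + 0)/2 = (½)*(-5) = -5/2 ≈ -2.5000)
z(B, x) = -6/7 + 5/B (z(B, x) = 6/(-7) + 5/B = 6*(-⅐) + 5/B = -6/7 + 5/B)
(z(4, X) + v(-16))*(-37 + 104) - 43102 = ((-6/7 + 5/4) - 19/4)*(-37 + 104) - 43102 = ((-6/7 + 5*(¼)) - 19/4)*67 - 43102 = ((-6/7 + 5/4) - 19/4)*67 - 43102 = (11/28 - 19/4)*67 - 43102 = -61/14*67 - 43102 = -4087/14 - 43102 = -607515/14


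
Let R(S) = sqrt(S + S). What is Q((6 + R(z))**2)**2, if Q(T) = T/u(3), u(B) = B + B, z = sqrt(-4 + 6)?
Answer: (6 + 2**(3/4))**4/36 ≈ 96.727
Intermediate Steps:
z = sqrt(2) ≈ 1.4142
R(S) = sqrt(2)*sqrt(S) (R(S) = sqrt(2*S) = sqrt(2)*sqrt(S))
u(B) = 2*B
Q(T) = T/6 (Q(T) = T/((2*3)) = T/6)
Q((6 + R(z))**2)**2 = ((6 + sqrt(2)*sqrt(sqrt(2)))**2/6)**2 = ((6 + sqrt(2)*2**(1/4))**2/6)**2 = ((6 + 2**(3/4))**2/6)**2 = (6 + 2**(3/4))**4/36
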